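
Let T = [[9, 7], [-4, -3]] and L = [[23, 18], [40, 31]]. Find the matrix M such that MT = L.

Since T sits to the right of M, M = LT⁻¹.
T has determinant 1; T⁻¹ = [[-3, -7], [4, 9]].
M = LT⁻¹ = [[23, 18], [40, 31]] · [[-3, -7], [4, 9]] = [[3, 1], [4, -1]].

M = [[3, 1], [4, -1]]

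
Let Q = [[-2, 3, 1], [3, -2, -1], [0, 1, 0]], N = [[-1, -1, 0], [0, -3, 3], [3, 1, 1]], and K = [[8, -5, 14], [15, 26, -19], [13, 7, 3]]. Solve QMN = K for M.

M = Q⁻¹KN⁻¹ (apply Q⁻¹ on the left and N⁻¹ on the right).
Q has determinant 1; Q⁻¹ = [[1, 1, -1], [0, 0, 1], [3, 2, -5]].
N has determinant -3; N⁻¹ = [[2, -1/3, 1], [-3, 1/3, -1], [-3, 2/3, -1]].
Q⁻¹K = [[10, 14, -8], [13, 7, 3], [-11, 2, -11]].
M = (Q⁻¹K)N⁻¹ = [[2, -4, 4], [-4, 0, 3], [5, -3, -2]].

M = [[2, -4, 4], [-4, 0, 3], [5, -3, -2]]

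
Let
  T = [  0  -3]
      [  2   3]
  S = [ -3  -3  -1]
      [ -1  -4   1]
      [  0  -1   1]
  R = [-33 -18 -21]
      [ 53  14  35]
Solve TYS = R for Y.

Isolating Y: multiply by T⁻¹ from the left and S⁻¹ from the right, so Y = T⁻¹RS⁻¹.
det T = 6, so T⁻¹ = [[1/2, 1/2], [-1/3, 0]].
det S = 5; the adjugate gives S⁻¹ = [[-3/5, 4/5, -7/5], [1/5, -3/5, 4/5], [1/5, -3/5, 9/5]].
T⁻¹R = [[10, -2, 7], [11, 6, 7]].
Y = (T⁻¹R)S⁻¹ = [[-5, 5, -3], [-4, 1, 2]].

Y = [[-5, 5, -3], [-4, 1, 2]]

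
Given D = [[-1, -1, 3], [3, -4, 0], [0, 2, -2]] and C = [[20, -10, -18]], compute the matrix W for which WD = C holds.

W = [[-2, 6, 6]]

D is on the right of W, so right-multiply by D⁻¹: W = CD⁻¹.
det D = 4; the adjugate gives D⁻¹ = [[2, 1, 3], [3/2, 1/2, 9/4], [3/2, 1/2, 7/4]].
W = CD⁻¹ = [[20, -10, -18]] · [[2, 1, 3], [3/2, 1/2, 9/4], [3/2, 1/2, 7/4]] = [[-2, 6, 6]].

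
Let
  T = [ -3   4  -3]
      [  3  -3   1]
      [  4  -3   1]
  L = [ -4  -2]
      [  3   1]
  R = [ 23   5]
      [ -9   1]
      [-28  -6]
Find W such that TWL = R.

Left-multiply by T⁻¹ and right-multiply by L⁻¹: W = T⁻¹RL⁻¹.
T has determinant -5; T⁻¹ = [[0, -1, 1], [-1/5, -9/5, 6/5], [-3/5, -7/5, 3/5]].
det L = 2; the adjugate gives L⁻¹ = [[1/2, 1], [-3/2, -2]].
T⁻¹R = [[-19, -7], [-22, -10], [-18, -8]].
W = (T⁻¹R)L⁻¹ = [[1, -5], [4, -2], [3, -2]].

W = [[1, -5], [4, -2], [3, -2]]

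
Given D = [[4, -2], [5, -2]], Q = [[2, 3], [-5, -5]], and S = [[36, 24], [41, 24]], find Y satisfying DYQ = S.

Y = D⁻¹SQ⁻¹ (apply D⁻¹ on the left and Q⁻¹ on the right).
det D = 2, so D⁻¹ = [[-1, 1], [-5/2, 2]].
Q has determinant 5; Q⁻¹ = [[-1, -3/5], [1, 2/5]].
D⁻¹S = [[5, 0], [-8, -12]].
Y = (D⁻¹S)Q⁻¹ = [[-5, -3], [-4, 0]].

Y = [[-5, -3], [-4, 0]]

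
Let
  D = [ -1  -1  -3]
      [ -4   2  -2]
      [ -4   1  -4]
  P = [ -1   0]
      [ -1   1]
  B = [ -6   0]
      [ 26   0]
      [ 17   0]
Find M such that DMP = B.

M = [[5, 0], [-5, 0], [-2, 0]]

Left-multiply by D⁻¹ and right-multiply by P⁻¹: M = D⁻¹BP⁻¹.
D has determinant 2; D⁻¹ = [[-3, -7/2, 4], [-4, -4, 5], [2, 5/2, -3]].
P has determinant -1; P⁻¹ = [[-1, 0], [-1, 1]].
D⁻¹B = [[-5, 0], [5, 0], [2, 0]].
M = (D⁻¹B)P⁻¹ = [[5, 0], [-5, 0], [-2, 0]].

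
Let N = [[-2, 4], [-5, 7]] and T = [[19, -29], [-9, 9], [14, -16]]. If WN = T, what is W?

W = [[-2, -3], [-3, 3], [3, -4]]

Right-multiplying both sides by N⁻¹ gives W = TN⁻¹.
N has determinant 6; N⁻¹ = [[7/6, -2/3], [5/6, -1/3]].
W = TN⁻¹ = [[19, -29], [-9, 9], [14, -16]] · [[7/6, -2/3], [5/6, -1/3]] = [[-2, -3], [-3, 3], [3, -4]].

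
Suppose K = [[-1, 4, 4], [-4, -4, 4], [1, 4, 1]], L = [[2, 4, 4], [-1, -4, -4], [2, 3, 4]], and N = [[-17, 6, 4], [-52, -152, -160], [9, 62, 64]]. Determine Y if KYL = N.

Y = [[-4, -5, 2], [0, -4, 0], [-5, -2, 0]]

Isolating Y: multiply by K⁻¹ from the left and L⁻¹ from the right, so Y = K⁻¹NL⁻¹.
K has determinant 4; K⁻¹ = [[-5, 3, 8], [2, -5/4, -3], [-3, 2, 5]].
det L = -4, so L⁻¹ = [[1, 1, 0], [1, 0, -1], [-5/4, -1/2, 1]].
K⁻¹N = [[1, 10, 12], [4, 16, 16], [-8, -12, -12]].
Y = (K⁻¹N)L⁻¹ = [[-4, -5, 2], [0, -4, 0], [-5, -2, 0]].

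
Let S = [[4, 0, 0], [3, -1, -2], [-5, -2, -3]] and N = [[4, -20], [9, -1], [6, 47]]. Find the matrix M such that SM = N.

S is on the left of M, so left-multiply by S⁻¹: M = S⁻¹N.
det S = -4; the adjugate gives S⁻¹ = [[1/4, 0, 0], [-19/4, 3, -2], [11/4, -2, 1]].
M = S⁻¹N = [[1/4, 0, 0], [-19/4, 3, -2], [11/4, -2, 1]] · [[4, -20], [9, -1], [6, 47]] = [[1, -5], [-4, -2], [-1, -6]].

M = [[1, -5], [-4, -2], [-1, -6]]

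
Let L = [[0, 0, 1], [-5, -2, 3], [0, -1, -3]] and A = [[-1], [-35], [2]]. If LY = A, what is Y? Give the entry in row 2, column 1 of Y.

L is on the left of Y, so left-multiply by L⁻¹: Y = L⁻¹A.
det L = 5, so L⁻¹ = [[9/5, -1/5, 2/5], [-3, 0, -1], [1, 0, 0]].
Y = L⁻¹A = [[9/5, -1/5, 2/5], [-3, 0, -1], [1, 0, 0]] · [[-1], [-35], [2]] = [[6], [1], [-1]].

1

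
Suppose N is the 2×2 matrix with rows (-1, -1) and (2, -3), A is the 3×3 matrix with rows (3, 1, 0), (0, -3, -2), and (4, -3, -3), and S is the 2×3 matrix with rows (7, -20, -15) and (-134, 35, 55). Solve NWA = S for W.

W = [[-5, -4, -4], [4, -2, 3]]

Isolating W: multiply by N⁻¹ from the left and A⁻¹ from the right, so W = N⁻¹SA⁻¹.
det N = 5, so N⁻¹ = [[-3/5, 1/5], [-2/5, -1/5]].
det A = 1; the adjugate gives A⁻¹ = [[3, 3, -2], [-8, -9, 6], [12, 13, -9]].
N⁻¹S = [[-31, 19, 20], [24, 1, -5]].
W = (N⁻¹S)A⁻¹ = [[-5, -4, -4], [4, -2, 3]].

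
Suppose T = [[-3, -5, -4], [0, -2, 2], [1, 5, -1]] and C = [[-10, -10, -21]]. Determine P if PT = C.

P = [[3, -5, -1]]

T is on the right of P, so right-multiply by T⁻¹: P = CT⁻¹.
T has determinant 6; T⁻¹ = [[-4/3, -25/6, -3], [1/3, 7/6, 1], [1/3, 5/3, 1]].
P = CT⁻¹ = [[-10, -10, -21]] · [[-4/3, -25/6, -3], [1/3, 7/6, 1], [1/3, 5/3, 1]] = [[3, -5, -1]].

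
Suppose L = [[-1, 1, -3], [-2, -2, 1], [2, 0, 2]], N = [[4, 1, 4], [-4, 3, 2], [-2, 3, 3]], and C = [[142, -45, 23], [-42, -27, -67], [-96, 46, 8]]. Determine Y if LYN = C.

Y = [[1, 2, -3], [4, 3, 5], [-5, 5, 5]]

Isolating Y: multiply by L⁻¹ from the left and N⁻¹ from the right, so Y = L⁻¹CN⁻¹.
L has determinant -2; L⁻¹ = [[2, 1, 5/2], [-3, -2, -7/2], [-2, -1, -2]].
det N = -4, so N⁻¹ = [[-3/4, -9/4, 5/2], [-2, -5, 6], [3/2, 7/2, -4]].
L⁻¹C = [[2, -2, -1], [-6, 28, 37], [-50, 25, 5]].
Y = (L⁻¹C)N⁻¹ = [[1, 2, -3], [4, 3, 5], [-5, 5, 5]].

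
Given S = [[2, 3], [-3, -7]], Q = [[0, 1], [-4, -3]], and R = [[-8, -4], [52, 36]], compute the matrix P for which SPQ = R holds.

P = [[1, -5], [0, 4]]

P = S⁻¹RQ⁻¹ (apply S⁻¹ on the left and Q⁻¹ on the right).
det S = -5; the adjugate gives S⁻¹ = [[7/5, 3/5], [-3/5, -2/5]].
Q has determinant 4; Q⁻¹ = [[-3/4, -1/4], [1, 0]].
S⁻¹R = [[20, 16], [-16, -12]].
P = (S⁻¹R)Q⁻¹ = [[1, -5], [0, 4]].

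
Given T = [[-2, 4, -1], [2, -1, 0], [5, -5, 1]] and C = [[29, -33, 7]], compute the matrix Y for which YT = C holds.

Right-multiplying both sides by T⁻¹ gives Y = CT⁻¹.
det T = -1, so T⁻¹ = [[1, -1, 1], [2, -3, 2], [5, -10, 6]].
Y = CT⁻¹ = [[29, -33, 7]] · [[1, -1, 1], [2, -3, 2], [5, -10, 6]] = [[-2, 0, 5]].

Y = [[-2, 0, 5]]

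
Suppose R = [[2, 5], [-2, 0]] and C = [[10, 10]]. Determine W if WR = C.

Since R sits to the right of W, W = CR⁻¹.
det R = 10, so R⁻¹ = [[0, -1/2], [1/5, 1/5]].
W = CR⁻¹ = [[10, 10]] · [[0, -1/2], [1/5, 1/5]] = [[2, -3]].

W = [[2, -3]]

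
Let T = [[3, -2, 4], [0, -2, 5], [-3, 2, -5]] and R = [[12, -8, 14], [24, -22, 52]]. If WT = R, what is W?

Since T sits to the right of W, W = RT⁻¹.
det T = 6; the adjugate gives T⁻¹ = [[0, -1/3, -1/3], [-5/2, -1/2, -5/2], [-1, 0, -1]].
W = RT⁻¹ = [[12, -8, 14], [24, -22, 52]] · [[0, -1/3, -1/3], [-5/2, -1/2, -5/2], [-1, 0, -1]] = [[6, 0, 2], [3, 3, -5]].

W = [[6, 0, 2], [3, 3, -5]]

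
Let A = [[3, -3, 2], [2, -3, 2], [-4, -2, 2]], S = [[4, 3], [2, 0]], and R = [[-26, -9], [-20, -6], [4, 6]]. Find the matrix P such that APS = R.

P = [[-1, -1], [-2, -2], [-3, -5]]

Left-multiply by A⁻¹ and right-multiply by S⁻¹: P = A⁻¹RS⁻¹.
det A = -2, so A⁻¹ = [[1, -1, 0], [6, -7, 1], [8, -9, 3/2]].
S has determinant -6; S⁻¹ = [[0, 1/2], [1/3, -2/3]].
A⁻¹R = [[-6, -3], [-12, -6], [-22, -9]].
P = (A⁻¹R)S⁻¹ = [[-1, -1], [-2, -2], [-3, -5]].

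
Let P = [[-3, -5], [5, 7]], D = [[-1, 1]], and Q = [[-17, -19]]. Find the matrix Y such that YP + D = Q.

YP = Q − D = [[-16, -20]].
Right-multiplying both sides by P⁻¹ gives Y = (Q − D)P⁻¹.
P has determinant 4; P⁻¹ = [[7/4, 5/4], [-5/4, -3/4]].
Y = (Q − D)P⁻¹ = [[-3, -5]].

Y = [[-3, -5]]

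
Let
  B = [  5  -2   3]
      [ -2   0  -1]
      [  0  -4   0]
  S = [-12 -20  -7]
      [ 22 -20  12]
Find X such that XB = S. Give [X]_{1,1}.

Since B sits to the right of X, X = SB⁻¹.
det B = 4, so B⁻¹ = [[-1, -3, 1/2], [0, 0, -1/4], [2, 5, -1]].
X = SB⁻¹ = [[-12, -20, -7], [22, -20, 12]] · [[-1, -3, 1/2], [0, 0, -1/4], [2, 5, -1]] = [[-2, 1, 6], [2, -6, 4]].

-2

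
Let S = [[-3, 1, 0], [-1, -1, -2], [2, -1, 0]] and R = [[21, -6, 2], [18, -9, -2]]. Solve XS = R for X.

X = [[-6, -1, 1], [-3, 1, 5]]

S is on the right of X, so right-multiply by S⁻¹: X = RS⁻¹.
S has determinant 2; S⁻¹ = [[-1, 0, -1], [-2, 0, -3], [3/2, -1/2, 2]].
X = RS⁻¹ = [[21, -6, 2], [18, -9, -2]] · [[-1, 0, -1], [-2, 0, -3], [3/2, -1/2, 2]] = [[-6, -1, 1], [-3, 1, 5]].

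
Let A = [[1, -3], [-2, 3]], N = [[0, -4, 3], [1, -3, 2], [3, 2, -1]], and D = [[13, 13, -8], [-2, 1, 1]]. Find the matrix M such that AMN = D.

M = [[-2, 4, -5], [0, 1, -3]]

Isolating M: multiply by A⁻¹ from the left and N⁻¹ from the right, so M = A⁻¹DN⁻¹.
det A = -3, so A⁻¹ = [[-1, -1], [-2/3, -1/3]].
N has determinant 5; N⁻¹ = [[-1/5, 2/5, 1/5], [7/5, -9/5, 3/5], [11/5, -12/5, 4/5]].
A⁻¹D = [[-11, -14, 7], [-8, -9, 5]].
M = (A⁻¹D)N⁻¹ = [[-2, 4, -5], [0, 1, -3]].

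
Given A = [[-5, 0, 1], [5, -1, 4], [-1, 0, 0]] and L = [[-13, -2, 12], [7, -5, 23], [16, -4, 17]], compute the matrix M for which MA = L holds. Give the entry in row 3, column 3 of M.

Since A sits to the right of M, M = LA⁻¹.
det A = -1; the adjugate gives A⁻¹ = [[0, 0, -1], [4, -1, -25], [1, 0, -5]].
M = LA⁻¹ = [[-13, -2, 12], [7, -5, 23], [16, -4, 17]] · [[0, 0, -1], [4, -1, -25], [1, 0, -5]] = [[4, 2, 3], [3, 5, 3], [1, 4, -1]].

-1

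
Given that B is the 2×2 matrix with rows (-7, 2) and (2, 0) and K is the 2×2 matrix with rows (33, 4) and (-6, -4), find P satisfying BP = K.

Since B multiplies P on the left, P = B⁻¹K.
det B = -4, so B⁻¹ = [[0, 1/2], [1/2, 7/4]].
P = B⁻¹K = [[0, 1/2], [1/2, 7/4]] · [[33, 4], [-6, -4]] = [[-3, -2], [6, -5]].

P = [[-3, -2], [6, -5]]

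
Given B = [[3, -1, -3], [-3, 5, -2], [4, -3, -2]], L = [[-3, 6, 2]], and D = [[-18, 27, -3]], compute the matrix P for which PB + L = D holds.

PB = D − L = [[-15, 21, -5]].
Right-multiplying both sides by B⁻¹ gives P = (D − L)B⁻¹.
det B = -1; the adjugate gives B⁻¹ = [[16, -7, -17], [14, -6, -15], [11, -5, -12]].
P = (D − L)B⁻¹ = [[-1, 4, 0]].

P = [[-1, 4, 0]]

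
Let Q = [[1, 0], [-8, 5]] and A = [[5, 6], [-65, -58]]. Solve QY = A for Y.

Y = [[5, 6], [-5, -2]]

Q is on the left of Y, so left-multiply by Q⁻¹: Y = Q⁻¹A.
det Q = 5; the adjugate gives Q⁻¹ = [[1, 0], [8/5, 1/5]].
Y = Q⁻¹A = [[1, 0], [8/5, 1/5]] · [[5, 6], [-65, -58]] = [[5, 6], [-5, -2]].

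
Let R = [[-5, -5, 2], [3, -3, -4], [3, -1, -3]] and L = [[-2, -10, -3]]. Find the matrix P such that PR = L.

P = [[1, 2, -1]]

R is on the right of P, so right-multiply by R⁻¹: P = LR⁻¹.
R has determinant 2; R⁻¹ = [[5/2, -17/2, 13], [-3/2, 9/2, -7], [3, -10, 15]].
P = LR⁻¹ = [[-2, -10, -3]] · [[5/2, -17/2, 13], [-3/2, 9/2, -7], [3, -10, 15]] = [[1, 2, -1]].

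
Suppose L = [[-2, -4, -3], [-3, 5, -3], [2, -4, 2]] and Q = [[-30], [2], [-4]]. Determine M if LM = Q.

M = [[4], [4], [2]]

Left-multiplying both sides by L⁻¹ gives M = L⁻¹Q.
L has determinant -2; L⁻¹ = [[1, -10, -27/2], [0, -1, -3/2], [-1, 8, 11]].
M = L⁻¹Q = [[1, -10, -27/2], [0, -1, -3/2], [-1, 8, 11]] · [[-30], [2], [-4]] = [[4], [4], [2]].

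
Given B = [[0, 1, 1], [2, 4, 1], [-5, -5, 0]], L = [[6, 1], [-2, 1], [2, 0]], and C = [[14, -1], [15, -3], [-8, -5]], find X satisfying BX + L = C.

X = [[-3, 5], [5, -4], [3, 2]]

BX = C − L = [[8, -2], [17, -4], [-10, -5]].
Left-multiplying both sides by B⁻¹ gives X = B⁻¹(C − L).
B has determinant 5; B⁻¹ = [[1, -1, -3/5], [-1, 1, 2/5], [2, -1, -2/5]].
X = B⁻¹(C − L) = [[-3, 5], [5, -4], [3, 2]].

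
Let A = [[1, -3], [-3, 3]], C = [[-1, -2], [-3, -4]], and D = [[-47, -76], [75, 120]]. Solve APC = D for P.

P = A⁻¹DC⁻¹ (apply A⁻¹ on the left and C⁻¹ on the right).
det A = -6, so A⁻¹ = [[-1/2, -1/2], [-1/2, -1/6]].
det C = -2, so C⁻¹ = [[2, -1], [-3/2, 1/2]].
A⁻¹D = [[-14, -22], [11, 18]].
P = (A⁻¹D)C⁻¹ = [[5, 3], [-5, -2]].

P = [[5, 3], [-5, -2]]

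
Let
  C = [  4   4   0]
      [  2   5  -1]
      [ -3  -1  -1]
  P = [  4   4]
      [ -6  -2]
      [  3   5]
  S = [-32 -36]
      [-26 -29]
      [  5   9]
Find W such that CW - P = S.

CW = S + P = [[-28, -32], [-32, -31], [8, 14]].
Left-multiplying both sides by C⁻¹ gives W = C⁻¹(S + P).
det C = -4; the adjugate gives C⁻¹ = [[3/2, -1, 1], [-5/4, 1, -1], [-13/4, 2, -3]].
W = C⁻¹(S + P) = [[-2, -3], [-5, -5], [3, 0]].

W = [[-2, -3], [-5, -5], [3, 0]]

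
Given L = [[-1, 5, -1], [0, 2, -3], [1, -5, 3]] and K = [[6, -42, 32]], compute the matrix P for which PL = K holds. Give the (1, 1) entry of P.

L is on the right of P, so right-multiply by L⁻¹: P = KL⁻¹.
det L = -4; the adjugate gives L⁻¹ = [[9/4, 5/2, 13/4], [3/4, 1/2, 3/4], [1/2, 0, 1/2]].
P = KL⁻¹ = [[6, -42, 32]] · [[9/4, 5/2, 13/4], [3/4, 1/2, 3/4], [1/2, 0, 1/2]] = [[-2, -6, 4]].

-2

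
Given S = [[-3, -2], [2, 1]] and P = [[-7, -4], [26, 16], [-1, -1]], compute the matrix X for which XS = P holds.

S is on the right of X, so right-multiply by S⁻¹: X = PS⁻¹.
S has determinant 1; S⁻¹ = [[1, 2], [-2, -3]].
X = PS⁻¹ = [[-7, -4], [26, 16], [-1, -1]] · [[1, 2], [-2, -3]] = [[1, -2], [-6, 4], [1, 1]].

X = [[1, -2], [-6, 4], [1, 1]]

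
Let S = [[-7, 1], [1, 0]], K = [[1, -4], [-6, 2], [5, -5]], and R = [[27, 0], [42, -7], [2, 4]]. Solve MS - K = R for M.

M = [[-4, 0], [-5, 1], [-1, 0]]

MS = R + K = [[28, -4], [36, -5], [7, -1]].
Right-multiplying both sides by S⁻¹ gives M = (R + K)S⁻¹.
det S = -1, so S⁻¹ = [[0, 1], [1, 7]].
M = (R + K)S⁻¹ = [[-4, 0], [-5, 1], [-1, 0]].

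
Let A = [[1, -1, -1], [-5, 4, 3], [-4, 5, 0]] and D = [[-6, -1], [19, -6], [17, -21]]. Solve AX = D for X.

Since A multiplies X on the left, X = A⁻¹D.
det A = 6, so A⁻¹ = [[-5/2, -5/6, 1/6], [-2, -2/3, 1/3], [-3/2, -1/6, -1/6]].
X = A⁻¹D = [[-5/2, -5/6, 1/6], [-2, -2/3, 1/3], [-3/2, -1/6, -1/6]] · [[-6, -1], [19, -6], [17, -21]] = [[2, 4], [5, -1], [3, 6]].

X = [[2, 4], [5, -1], [3, 6]]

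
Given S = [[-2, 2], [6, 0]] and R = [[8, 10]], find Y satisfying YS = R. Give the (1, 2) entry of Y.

Right-multiplying both sides by S⁻¹ gives Y = RS⁻¹.
det S = -12; the adjugate gives S⁻¹ = [[0, 1/6], [1/2, 1/6]].
Y = RS⁻¹ = [[8, 10]] · [[0, 1/6], [1/2, 1/6]] = [[5, 3]].

3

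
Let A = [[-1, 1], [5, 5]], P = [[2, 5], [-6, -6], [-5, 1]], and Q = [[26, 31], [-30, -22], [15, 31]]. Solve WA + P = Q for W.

W = [[1, 5], [4, -4], [5, 5]]

WA = Q − P = [[24, 26], [-24, -16], [20, 30]].
Since A sits to the right of W, W = (Q − P)A⁻¹.
det A = -10, so A⁻¹ = [[-1/2, 1/10], [1/2, 1/10]].
W = (Q − P)A⁻¹ = [[1, 5], [4, -4], [5, 5]].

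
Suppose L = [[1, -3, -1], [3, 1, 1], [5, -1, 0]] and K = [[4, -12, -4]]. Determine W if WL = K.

W = [[4, 0, 0]]

Since L sits to the right of W, W = KL⁻¹.
det L = -6; the adjugate gives L⁻¹ = [[-1/6, -1/6, 1/3], [-5/6, -5/6, 2/3], [4/3, 7/3, -5/3]].
W = KL⁻¹ = [[4, -12, -4]] · [[-1/6, -1/6, 1/3], [-5/6, -5/6, 2/3], [4/3, 7/3, -5/3]] = [[4, 0, 0]].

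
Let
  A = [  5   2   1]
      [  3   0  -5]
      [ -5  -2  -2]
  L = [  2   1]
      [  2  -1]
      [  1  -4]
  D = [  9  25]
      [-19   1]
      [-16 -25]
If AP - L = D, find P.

P = [[1, 5], [1, -1], [4, 3]]

AP = D + L = [[11, 26], [-17, 0], [-15, -29]].
A is on the left of P, so left-multiply by A⁻¹: P = A⁻¹(D + L).
det A = 6; the adjugate gives A⁻¹ = [[-5/3, 1/3, -5/3], [31/6, -5/6, 14/3], [-1, 0, -1]].
P = A⁻¹(D + L) = [[1, 5], [1, -1], [4, 3]].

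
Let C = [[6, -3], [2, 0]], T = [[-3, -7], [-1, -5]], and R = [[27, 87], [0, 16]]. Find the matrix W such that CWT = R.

W = [[1, -3], [4, -3]]

W = C⁻¹RT⁻¹ (apply C⁻¹ on the left and T⁻¹ on the right).
C has determinant 6; C⁻¹ = [[0, 1/2], [-1/3, 1]].
det T = 8, so T⁻¹ = [[-5/8, 7/8], [1/8, -3/8]].
C⁻¹R = [[0, 8], [-9, -13]].
W = (C⁻¹R)T⁻¹ = [[1, -3], [4, -3]].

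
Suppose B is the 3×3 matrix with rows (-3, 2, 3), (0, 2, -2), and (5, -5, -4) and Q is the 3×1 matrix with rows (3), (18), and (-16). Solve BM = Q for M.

B is on the left of M, so left-multiply by B⁻¹: M = B⁻¹Q.
det B = 4, so B⁻¹ = [[-9/2, -7/4, -5/2], [-5/2, -3/4, -3/2], [-5/2, -5/4, -3/2]].
M = B⁻¹Q = [[-9/2, -7/4, -5/2], [-5/2, -3/4, -3/2], [-5/2, -5/4, -3/2]] · [[3], [18], [-16]] = [[-5], [3], [-6]].

M = [[-5], [3], [-6]]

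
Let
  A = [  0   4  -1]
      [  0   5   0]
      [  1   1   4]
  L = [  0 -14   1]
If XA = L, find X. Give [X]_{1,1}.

A is on the right of X, so right-multiply by A⁻¹: X = LA⁻¹.
det A = 5, so A⁻¹ = [[4, -17/5, 1], [0, 1/5, 0], [-1, 4/5, 0]].
X = LA⁻¹ = [[0, -14, 1]] · [[4, -17/5, 1], [0, 1/5, 0], [-1, 4/5, 0]] = [[-1, -2, 0]].

-1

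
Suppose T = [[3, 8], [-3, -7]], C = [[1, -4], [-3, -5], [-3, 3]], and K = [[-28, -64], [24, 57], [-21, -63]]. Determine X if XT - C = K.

XT = K + C = [[-27, -68], [21, 52], [-24, -60]].
T is on the right of X, so right-multiply by T⁻¹: X = (K + C)T⁻¹.
det T = 3, so T⁻¹ = [[-7/3, -8/3], [1, 1]].
X = (K + C)T⁻¹ = [[-5, 4], [3, -4], [-4, 4]].

X = [[-5, 4], [3, -4], [-4, 4]]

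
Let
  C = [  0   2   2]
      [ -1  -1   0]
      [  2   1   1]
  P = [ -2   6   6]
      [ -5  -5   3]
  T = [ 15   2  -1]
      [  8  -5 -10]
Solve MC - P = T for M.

M = [[0, -3, 5], [-5, 3, 3]]

MC = T + P = [[13, 8, 5], [3, -10, -7]].
Right-multiplying both sides by C⁻¹ gives M = (T + P)C⁻¹.
C has determinant 4; C⁻¹ = [[-1/4, 0, 1/2], [1/4, -1, -1/2], [1/4, 1, 1/2]].
M = (T + P)C⁻¹ = [[0, -3, 5], [-5, 3, 3]].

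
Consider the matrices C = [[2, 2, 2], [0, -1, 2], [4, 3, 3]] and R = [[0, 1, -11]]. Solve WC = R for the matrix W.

C is on the right of W, so right-multiply by C⁻¹: W = RC⁻¹.
det C = 6; the adjugate gives C⁻¹ = [[-3/2, 0, 1], [4/3, -1/3, -2/3], [2/3, 1/3, -1/3]].
W = RC⁻¹ = [[0, 1, -11]] · [[-3/2, 0, 1], [4/3, -1/3, -2/3], [2/3, 1/3, -1/3]] = [[-6, -4, 3]].

W = [[-6, -4, 3]]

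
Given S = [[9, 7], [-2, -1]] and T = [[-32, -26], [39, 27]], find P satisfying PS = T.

P = [[-4, -2], [3, -6]]

Since S sits to the right of P, P = TS⁻¹.
det S = 5, so S⁻¹ = [[-1/5, -7/5], [2/5, 9/5]].
P = TS⁻¹ = [[-32, -26], [39, 27]] · [[-1/5, -7/5], [2/5, 9/5]] = [[-4, -2], [3, -6]].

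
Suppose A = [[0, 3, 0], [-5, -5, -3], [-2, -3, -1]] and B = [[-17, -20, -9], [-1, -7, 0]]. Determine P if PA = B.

Since A sits to the right of P, P = BA⁻¹.
det A = 3, so A⁻¹ = [[-4/3, 1, -3], [1/3, 0, 0], [5/3, -2, 5]].
P = BA⁻¹ = [[-17, -20, -9], [-1, -7, 0]] · [[-4/3, 1, -3], [1/3, 0, 0], [5/3, -2, 5]] = [[1, 1, 6], [-1, -1, 3]].

P = [[1, 1, 6], [-1, -1, 3]]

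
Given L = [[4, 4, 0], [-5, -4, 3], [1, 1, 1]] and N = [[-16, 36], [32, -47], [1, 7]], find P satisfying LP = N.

P = [[-1, 5], [-3, 4], [5, -2]]

Left-multiplying both sides by L⁻¹ gives P = L⁻¹N.
det L = 4, so L⁻¹ = [[-7/4, -1, 3], [2, 1, -3], [-1/4, 0, 1]].
P = L⁻¹N = [[-7/4, -1, 3], [2, 1, -3], [-1/4, 0, 1]] · [[-16, 36], [32, -47], [1, 7]] = [[-1, 5], [-3, 4], [5, -2]].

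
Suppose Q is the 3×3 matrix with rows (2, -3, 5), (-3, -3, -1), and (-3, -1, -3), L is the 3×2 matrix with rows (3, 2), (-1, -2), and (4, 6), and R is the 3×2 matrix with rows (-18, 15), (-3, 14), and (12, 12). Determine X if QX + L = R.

QX = R − L = [[-21, 13], [-2, 16], [8, 6]].
Q is on the left of X, so left-multiply by Q⁻¹: X = Q⁻¹(R − L).
Q has determinant 4; Q⁻¹ = [[2, -7/2, 9/2], [-3/2, 9/4, -13/4], [-3/2, 11/4, -15/4]].
X = Q⁻¹(R − L) = [[1, -3], [1, -3], [-4, 2]].

X = [[1, -3], [1, -3], [-4, 2]]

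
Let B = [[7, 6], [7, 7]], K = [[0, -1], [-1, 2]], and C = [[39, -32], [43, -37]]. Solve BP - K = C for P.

P = [[3, -3], [3, -2]]

BP = C + K = [[39, -33], [42, -35]].
Left-multiplying both sides by B⁻¹ gives P = B⁻¹(C + K).
det B = 7; the adjugate gives B⁻¹ = [[1, -6/7], [-1, 1]].
P = B⁻¹(C + K) = [[3, -3], [3, -2]].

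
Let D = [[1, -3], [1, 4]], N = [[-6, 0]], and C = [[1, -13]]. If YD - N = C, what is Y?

YD = C + N = [[-5, -13]].
D is on the right of Y, so right-multiply by D⁻¹: Y = (C + N)D⁻¹.
det D = 7; the adjugate gives D⁻¹ = [[4/7, 3/7], [-1/7, 1/7]].
Y = (C + N)D⁻¹ = [[-1, -4]].

Y = [[-1, -4]]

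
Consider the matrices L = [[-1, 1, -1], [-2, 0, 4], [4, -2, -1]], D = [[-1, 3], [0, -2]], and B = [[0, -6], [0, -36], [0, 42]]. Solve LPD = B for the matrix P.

P = [[0, -3], [0, 3], [0, 3]]

P = L⁻¹BD⁻¹ (apply L⁻¹ on the left and D⁻¹ on the right).
det L = 2; the adjugate gives L⁻¹ = [[4, 3/2, 2], [7, 5/2, 3], [2, 1, 1]].
D has determinant 2; D⁻¹ = [[-1, -3/2], [0, -1/2]].
L⁻¹B = [[0, 6], [0, -6], [0, -6]].
P = (L⁻¹B)D⁻¹ = [[0, -3], [0, 3], [0, 3]].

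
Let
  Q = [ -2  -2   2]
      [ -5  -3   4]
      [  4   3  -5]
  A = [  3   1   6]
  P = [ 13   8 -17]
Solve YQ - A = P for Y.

YQ = P + A = [[16, 9, -11]].
Q is on the right of Y, so right-multiply by Q⁻¹: Y = (P + A)Q⁻¹.
Q has determinant 6; Q⁻¹ = [[1/2, -2/3, -1/3], [-3/2, 1/3, -1/3], [-1/2, -1/3, -2/3]].
Y = (P + A)Q⁻¹ = [[0, -4, -1]].

Y = [[0, -4, -1]]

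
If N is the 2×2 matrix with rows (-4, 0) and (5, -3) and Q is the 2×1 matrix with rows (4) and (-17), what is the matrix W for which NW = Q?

Left-multiplying both sides by N⁻¹ gives W = N⁻¹Q.
det N = 12; the adjugate gives N⁻¹ = [[-1/4, 0], [-5/12, -1/3]].
W = N⁻¹Q = [[-1/4, 0], [-5/12, -1/3]] · [[4], [-17]] = [[-1], [4]].

W = [[-1], [4]]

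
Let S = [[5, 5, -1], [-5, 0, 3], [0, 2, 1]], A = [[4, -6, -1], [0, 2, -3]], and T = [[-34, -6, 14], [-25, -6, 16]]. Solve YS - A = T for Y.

Y = [[-2, 4, -1], [0, 5, -2]]

YS = T + A = [[-30, -12, 13], [-25, -4, 13]].
S is on the right of Y, so right-multiply by S⁻¹: Y = (T + A)S⁻¹.
S has determinant 5; S⁻¹ = [[-6/5, -7/5, 3], [1, 1, -2], [-2, -2, 5]].
Y = (T + A)S⁻¹ = [[-2, 4, -1], [0, 5, -2]].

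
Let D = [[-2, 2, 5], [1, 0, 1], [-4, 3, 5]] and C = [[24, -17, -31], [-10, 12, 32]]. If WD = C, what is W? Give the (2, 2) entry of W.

2

Right-multiplying both sides by D⁻¹ gives W = CD⁻¹.
det D = 3; the adjugate gives D⁻¹ = [[-1, 5/3, 2/3], [-3, 10/3, 7/3], [1, -2/3, -2/3]].
W = CD⁻¹ = [[24, -17, -31], [-10, 12, 32]] · [[-1, 5/3, 2/3], [-3, 10/3, 7/3], [1, -2/3, -2/3]] = [[-4, 4, -3], [6, 2, 0]].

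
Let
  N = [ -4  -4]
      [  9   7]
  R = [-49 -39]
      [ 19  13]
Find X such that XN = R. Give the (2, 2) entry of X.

3

N is on the right of X, so right-multiply by N⁻¹: X = RN⁻¹.
det N = 8, so N⁻¹ = [[7/8, 1/2], [-9/8, -1/2]].
X = RN⁻¹ = [[-49, -39], [19, 13]] · [[7/8, 1/2], [-9/8, -1/2]] = [[1, -5], [2, 3]].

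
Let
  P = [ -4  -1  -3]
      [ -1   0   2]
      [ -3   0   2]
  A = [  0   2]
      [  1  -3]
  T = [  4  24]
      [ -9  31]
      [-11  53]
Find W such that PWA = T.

W = [[-4, 1], [1, 4], [-1, -4]]

W = P⁻¹TA⁻¹ (apply P⁻¹ on the left and A⁻¹ on the right).
P has determinant 4; P⁻¹ = [[0, 1/2, -1/2], [-1, -17/4, 11/4], [0, 3/4, -1/4]].
det A = -2, so A⁻¹ = [[3/2, 1], [1/2, 0]].
P⁻¹T = [[1, -11], [4, -10], [-4, 10]].
W = (P⁻¹T)A⁻¹ = [[-4, 1], [1, 4], [-1, -4]].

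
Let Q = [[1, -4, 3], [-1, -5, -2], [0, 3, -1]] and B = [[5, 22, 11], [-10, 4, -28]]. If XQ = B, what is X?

Q is on the right of X, so right-multiply by Q⁻¹: X = BQ⁻¹.
det Q = 6, so Q⁻¹ = [[11/6, 5/6, 23/6], [-1/6, -1/6, -1/6], [-1/2, -1/2, -3/2]].
X = BQ⁻¹ = [[5, 22, 11], [-10, 4, -28]] · [[11/6, 5/6, 23/6], [-1/6, -1/6, -1/6], [-1/2, -1/2, -3/2]] = [[0, -5, -1], [-5, 5, 3]].

X = [[0, -5, -1], [-5, 5, 3]]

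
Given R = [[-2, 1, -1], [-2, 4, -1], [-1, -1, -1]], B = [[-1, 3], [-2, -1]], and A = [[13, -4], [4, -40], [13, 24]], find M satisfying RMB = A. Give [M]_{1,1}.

M = R⁻¹AB⁻¹ (apply R⁻¹ on the left and B⁻¹ on the right).
R has determinant 3; R⁻¹ = [[-5/3, 2/3, 1], [-1/3, 1/3, 0], [2, -1, -2]].
det B = 7; the adjugate gives B⁻¹ = [[-1/7, -3/7], [2/7, -1/7]].
R⁻¹A = [[-6, 4], [-3, -12], [-4, -16]].
M = (R⁻¹A)B⁻¹ = [[2, 2], [-3, 3], [-4, 4]].

2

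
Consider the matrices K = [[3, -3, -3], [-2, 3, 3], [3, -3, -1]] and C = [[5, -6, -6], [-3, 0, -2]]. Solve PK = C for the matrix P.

Right-multiplying both sides by K⁻¹ gives P = CK⁻¹.
det K = 6; the adjugate gives K⁻¹ = [[1, 1, 0], [7/6, 1, -1/2], [-1/2, 0, 1/2]].
P = CK⁻¹ = [[5, -6, -6], [-3, 0, -2]] · [[1, 1, 0], [7/6, 1, -1/2], [-1/2, 0, 1/2]] = [[1, -1, 0], [-2, -3, -1]].

P = [[1, -1, 0], [-2, -3, -1]]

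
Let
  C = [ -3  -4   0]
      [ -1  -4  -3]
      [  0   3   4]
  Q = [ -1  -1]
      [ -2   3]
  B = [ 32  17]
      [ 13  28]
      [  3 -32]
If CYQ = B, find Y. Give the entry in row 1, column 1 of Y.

Isolating Y: multiply by C⁻¹ from the left and Q⁻¹ from the right, so Y = C⁻¹BQ⁻¹.
C has determinant 5; C⁻¹ = [[-7/5, 16/5, 12/5], [4/5, -12/5, -9/5], [-3/5, 9/5, 8/5]].
Q has determinant -5; Q⁻¹ = [[-3/5, -1/5], [-2/5, 1/5]].
C⁻¹B = [[4, -11], [-11, 4], [9, -11]].
Y = (C⁻¹B)Q⁻¹ = [[2, -3], [5, 3], [-1, -4]].

2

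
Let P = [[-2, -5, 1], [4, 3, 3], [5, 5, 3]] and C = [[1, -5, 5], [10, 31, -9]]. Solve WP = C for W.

P is on the right of W, so right-multiply by P⁻¹: W = CP⁻¹.
P has determinant 2; P⁻¹ = [[-3, 10, -9], [3/2, -11/2, 5], [5/2, -15/2, 7]].
W = CP⁻¹ = [[1, -5, 5], [10, 31, -9]] · [[-3, 10, -9], [3/2, -11/2, 5], [5/2, -15/2, 7]] = [[2, 0, 1], [-6, -3, 2]].

W = [[2, 0, 1], [-6, -3, 2]]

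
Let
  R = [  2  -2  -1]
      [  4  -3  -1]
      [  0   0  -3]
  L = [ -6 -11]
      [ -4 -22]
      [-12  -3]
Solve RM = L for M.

M = [[3, -6], [4, -1], [4, 1]]

Left-multiplying both sides by R⁻¹ gives M = R⁻¹L.
det R = -6; the adjugate gives R⁻¹ = [[-3/2, 1, 1/6], [-2, 1, 1/3], [0, 0, -1/3]].
M = R⁻¹L = [[-3/2, 1, 1/6], [-2, 1, 1/3], [0, 0, -1/3]] · [[-6, -11], [-4, -22], [-12, -3]] = [[3, -6], [4, -1], [4, 1]].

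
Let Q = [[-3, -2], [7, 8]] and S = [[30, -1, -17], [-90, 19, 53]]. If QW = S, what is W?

W = [[-6, -3, 3], [-6, 5, 4]]

Q is on the left of W, so left-multiply by Q⁻¹: W = Q⁻¹S.
det Q = -10, so Q⁻¹ = [[-4/5, -1/5], [7/10, 3/10]].
W = Q⁻¹S = [[-4/5, -1/5], [7/10, 3/10]] · [[30, -1, -17], [-90, 19, 53]] = [[-6, -3, 3], [-6, 5, 4]].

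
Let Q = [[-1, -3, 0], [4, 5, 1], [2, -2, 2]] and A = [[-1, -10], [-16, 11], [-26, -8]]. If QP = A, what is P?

Q is on the left of P, so left-multiply by Q⁻¹: P = Q⁻¹A.
det Q = 6; the adjugate gives Q⁻¹ = [[2, 1, -1/2], [-1, -1/3, 1/6], [-3, -4/3, 7/6]].
P = Q⁻¹A = [[2, 1, -1/2], [-1, -1/3, 1/6], [-3, -4/3, 7/6]] · [[-1, -10], [-16, 11], [-26, -8]] = [[-5, -5], [2, 5], [-6, 6]].

P = [[-5, -5], [2, 5], [-6, 6]]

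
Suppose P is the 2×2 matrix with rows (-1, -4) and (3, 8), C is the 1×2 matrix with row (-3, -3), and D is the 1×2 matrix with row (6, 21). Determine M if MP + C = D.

MP = D − C = [[9, 24]].
Right-multiplying both sides by P⁻¹ gives M = (D − C)P⁻¹.
P has determinant 4; P⁻¹ = [[2, 1], [-3/4, -1/4]].
M = (D − C)P⁻¹ = [[0, 3]].

M = [[0, 3]]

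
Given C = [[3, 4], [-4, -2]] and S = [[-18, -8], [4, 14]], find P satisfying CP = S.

C is on the left of P, so left-multiply by C⁻¹: P = C⁻¹S.
det C = 10, so C⁻¹ = [[-1/5, -2/5], [2/5, 3/10]].
P = C⁻¹S = [[-1/5, -2/5], [2/5, 3/10]] · [[-18, -8], [4, 14]] = [[2, -4], [-6, 1]].

P = [[2, -4], [-6, 1]]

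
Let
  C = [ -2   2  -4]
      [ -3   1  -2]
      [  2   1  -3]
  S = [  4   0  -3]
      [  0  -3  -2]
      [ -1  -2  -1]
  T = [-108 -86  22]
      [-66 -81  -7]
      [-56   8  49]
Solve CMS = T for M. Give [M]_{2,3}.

Isolating M: multiply by C⁻¹ from the left and S⁻¹ from the right, so M = C⁻¹TS⁻¹.
det C = -4; the adjugate gives C⁻¹ = [[1/4, -1/2, 0], [13/4, -7/2, -2], [5/4, -3/2, -1]].
det S = 5; the adjugate gives S⁻¹ = [[-1/5, 6/5, -9/5], [2/5, -7/5, 8/5], [-3/5, 8/5, -12/5]].
C⁻¹T = [[6, 19, 9], [-8, -12, -2], [20, 6, -11]].
M = (C⁻¹T)S⁻¹ = [[1, -5, -2], [-2, 4, 0], [5, -2, 0]].

0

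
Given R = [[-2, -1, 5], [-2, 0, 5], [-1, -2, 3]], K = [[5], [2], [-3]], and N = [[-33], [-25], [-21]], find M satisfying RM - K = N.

M = [[-1], [5], [-5]]

RM = N + K = [[-28], [-23], [-24]].
Since R multiplies M on the left, M = R⁻¹(N + K).
det R = -1, so R⁻¹ = [[-10, 7, 5], [-1, 1, 0], [-4, 3, 2]].
M = R⁻¹(N + K) = [[-1], [5], [-5]].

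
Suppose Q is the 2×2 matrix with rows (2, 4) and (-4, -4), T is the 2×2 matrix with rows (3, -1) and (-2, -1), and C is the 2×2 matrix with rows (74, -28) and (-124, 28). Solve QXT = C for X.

X = [[5, -5], [4, 3]]

Isolating X: multiply by Q⁻¹ from the left and T⁻¹ from the right, so X = Q⁻¹CT⁻¹.
Q has determinant 8; Q⁻¹ = [[-1/2, -1/2], [1/2, 1/4]].
det T = -5; the adjugate gives T⁻¹ = [[1/5, -1/5], [-2/5, -3/5]].
Q⁻¹C = [[25, 0], [6, -7]].
X = (Q⁻¹C)T⁻¹ = [[5, -5], [4, 3]].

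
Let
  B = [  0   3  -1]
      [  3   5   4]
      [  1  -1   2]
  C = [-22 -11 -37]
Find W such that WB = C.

W = [[5, -6, -4]]

Since B sits to the right of W, W = CB⁻¹.
det B = 2; the adjugate gives B⁻¹ = [[7, -5/2, 17/2], [-1, 1/2, -3/2], [-4, 3/2, -9/2]].
W = CB⁻¹ = [[-22, -11, -37]] · [[7, -5/2, 17/2], [-1, 1/2, -3/2], [-4, 3/2, -9/2]] = [[5, -6, -4]].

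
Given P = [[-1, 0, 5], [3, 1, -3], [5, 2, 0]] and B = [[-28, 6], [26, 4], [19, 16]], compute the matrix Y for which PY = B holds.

Y = [[3, 4], [2, -2], [-5, 2]]

Since P multiplies Y on the left, Y = P⁻¹B.
P has determinant -1; P⁻¹ = [[-6, -10, 5], [15, 25, -12], [-1, -2, 1]].
Y = P⁻¹B = [[-6, -10, 5], [15, 25, -12], [-1, -2, 1]] · [[-28, 6], [26, 4], [19, 16]] = [[3, 4], [2, -2], [-5, 2]].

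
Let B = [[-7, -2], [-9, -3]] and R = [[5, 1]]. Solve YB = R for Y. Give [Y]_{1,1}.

Right-multiplying both sides by B⁻¹ gives Y = RB⁻¹.
det B = 3; the adjugate gives B⁻¹ = [[-1, 2/3], [3, -7/3]].
Y = RB⁻¹ = [[5, 1]] · [[-1, 2/3], [3, -7/3]] = [[-2, 1]].

-2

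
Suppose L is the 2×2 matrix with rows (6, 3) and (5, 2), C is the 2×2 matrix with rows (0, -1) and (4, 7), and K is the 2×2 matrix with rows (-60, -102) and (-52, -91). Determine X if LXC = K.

X = [[2, -3], [-5, 1]]

Isolating X: multiply by L⁻¹ from the left and C⁻¹ from the right, so X = L⁻¹KC⁻¹.
L has determinant -3; L⁻¹ = [[-2/3, 1], [5/3, -2]].
det C = 4, so C⁻¹ = [[7/4, 1/4], [-1, 0]].
L⁻¹K = [[-12, -23], [4, 12]].
X = (L⁻¹K)C⁻¹ = [[2, -3], [-5, 1]].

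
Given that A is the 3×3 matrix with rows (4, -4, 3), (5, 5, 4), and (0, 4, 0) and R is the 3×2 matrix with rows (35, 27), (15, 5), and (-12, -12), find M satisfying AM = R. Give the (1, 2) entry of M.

Left-multiplying both sides by A⁻¹ gives M = A⁻¹R.
det A = -4; the adjugate gives A⁻¹ = [[4, -3, 31/4], [0, 0, 1/4], [-5, 4, -10]].
M = A⁻¹R = [[4, -3, 31/4], [0, 0, 1/4], [-5, 4, -10]] · [[35, 27], [15, 5], [-12, -12]] = [[2, 0], [-3, -3], [5, 5]].

0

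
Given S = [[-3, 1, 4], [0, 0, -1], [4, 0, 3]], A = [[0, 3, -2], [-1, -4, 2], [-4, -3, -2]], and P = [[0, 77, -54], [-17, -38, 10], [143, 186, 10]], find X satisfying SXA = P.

X = [[-3, -3, -5], [-4, 3, -1], [3, -5, -3]]

X = S⁻¹PA⁻¹ (apply S⁻¹ on the left and A⁻¹ on the right).
det S = -4, so S⁻¹ = [[0, 3/4, 1/4], [1, 25/4, 3/4], [0, -1, 0]].
A has determinant -4; A⁻¹ = [[-7/2, -3, 1/2], [5/2, 2, -1/2], [13/4, 3, -3/4]].
S⁻¹P = [[23, 18, 10], [1, -21, 16], [17, 38, -10]].
X = (S⁻¹P)A⁻¹ = [[-3, -3, -5], [-4, 3, -1], [3, -5, -3]].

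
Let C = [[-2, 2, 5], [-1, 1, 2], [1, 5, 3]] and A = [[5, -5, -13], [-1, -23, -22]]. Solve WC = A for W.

W = [[-3, 1, 0], [-4, 5, -4]]

Right-multiplying both sides by C⁻¹ gives W = AC⁻¹.
det C = -6; the adjugate gives C⁻¹ = [[7/6, -19/6, 1/6], [-5/6, 11/6, 1/6], [1, -2, 0]].
W = AC⁻¹ = [[5, -5, -13], [-1, -23, -22]] · [[7/6, -19/6, 1/6], [-5/6, 11/6, 1/6], [1, -2, 0]] = [[-3, 1, 0], [-4, 5, -4]].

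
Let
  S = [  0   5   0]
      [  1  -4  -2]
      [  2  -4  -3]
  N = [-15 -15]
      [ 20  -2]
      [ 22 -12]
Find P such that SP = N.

P = [[-4, -6], [-3, -3], [-6, 4]]

Since S multiplies P on the left, P = S⁻¹N.
S has determinant -5; S⁻¹ = [[-4/5, -3, 2], [1/5, 0, 0], [-4/5, -2, 1]].
P = S⁻¹N = [[-4/5, -3, 2], [1/5, 0, 0], [-4/5, -2, 1]] · [[-15, -15], [20, -2], [22, -12]] = [[-4, -6], [-3, -3], [-6, 4]].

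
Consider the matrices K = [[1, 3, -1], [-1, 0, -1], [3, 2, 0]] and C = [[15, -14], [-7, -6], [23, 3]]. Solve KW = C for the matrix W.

K is on the left of W, so left-multiply by K⁻¹: W = K⁻¹C.
det K = -5; the adjugate gives K⁻¹ = [[-2/5, 2/5, 3/5], [3/5, -3/5, -2/5], [2/5, -7/5, -3/5]].
W = K⁻¹C = [[-2/5, 2/5, 3/5], [3/5, -3/5, -2/5], [2/5, -7/5, -3/5]] · [[15, -14], [-7, -6], [23, 3]] = [[5, 5], [4, -6], [2, 1]].

W = [[5, 5], [4, -6], [2, 1]]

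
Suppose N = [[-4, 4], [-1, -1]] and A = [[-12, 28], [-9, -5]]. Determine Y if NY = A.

Y = [[6, -1], [3, 6]]

N is on the left of Y, so left-multiply by N⁻¹: Y = N⁻¹A.
N has determinant 8; N⁻¹ = [[-1/8, -1/2], [1/8, -1/2]].
Y = N⁻¹A = [[-1/8, -1/2], [1/8, -1/2]] · [[-12, 28], [-9, -5]] = [[6, -1], [3, 6]].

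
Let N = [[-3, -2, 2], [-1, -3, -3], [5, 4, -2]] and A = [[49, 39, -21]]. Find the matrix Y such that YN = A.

Since N sits to the right of Y, Y = AN⁻¹.
N has determinant 2; N⁻¹ = [[9, 2, 6], [-17/2, -2, -11/2], [11/2, 1, 7/2]].
Y = AN⁻¹ = [[49, 39, -21]] · [[9, 2, 6], [-17/2, -2, -11/2], [11/2, 1, 7/2]] = [[-6, -1, 6]].

Y = [[-6, -1, 6]]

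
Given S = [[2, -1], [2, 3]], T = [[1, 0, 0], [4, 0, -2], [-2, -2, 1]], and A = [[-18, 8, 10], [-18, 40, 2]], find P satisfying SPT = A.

Left-multiply by S⁻¹ and right-multiply by T⁻¹: P = S⁻¹AT⁻¹.
det S = 8; the adjugate gives S⁻¹ = [[3/8, 1/8], [-1/4, 1/4]].
det T = -4, so T⁻¹ = [[1, 0, 0], [0, -1/4, -1/2], [2, -1/2, 0]].
S⁻¹A = [[-9, 8, 4], [0, 8, -2]].
P = (S⁻¹A)T⁻¹ = [[-1, -4, -4], [-4, -1, -4]].

P = [[-1, -4, -4], [-4, -1, -4]]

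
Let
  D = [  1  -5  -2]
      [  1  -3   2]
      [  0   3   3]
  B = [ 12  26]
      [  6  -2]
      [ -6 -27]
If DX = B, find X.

X = [[5, -4], [-1, -4], [-1, -5]]

Since D multiplies X on the left, X = D⁻¹B.
det D = -6, so D⁻¹ = [[5/2, -3/2, 8/3], [1/2, -1/2, 2/3], [-1/2, 1/2, -1/3]].
X = D⁻¹B = [[5/2, -3/2, 8/3], [1/2, -1/2, 2/3], [-1/2, 1/2, -1/3]] · [[12, 26], [6, -2], [-6, -27]] = [[5, -4], [-1, -4], [-1, -5]].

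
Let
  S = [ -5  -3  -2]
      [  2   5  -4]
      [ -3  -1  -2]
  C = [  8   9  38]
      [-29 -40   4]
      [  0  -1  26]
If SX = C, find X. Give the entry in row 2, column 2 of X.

S is on the left of X, so left-multiply by S⁻¹: X = S⁻¹C.
det S = -4, so S⁻¹ = [[7/2, 1, -11/2], [-4, -1, 6], [-13/4, -1, 19/4]].
X = S⁻¹C = [[7/2, 1, -11/2], [-4, -1, 6], [-13/4, -1, 19/4]] · [[8, 9, 38], [-29, -40, 4], [0, -1, 26]] = [[-1, -3, -6], [-3, -2, 0], [3, 6, -4]].

-2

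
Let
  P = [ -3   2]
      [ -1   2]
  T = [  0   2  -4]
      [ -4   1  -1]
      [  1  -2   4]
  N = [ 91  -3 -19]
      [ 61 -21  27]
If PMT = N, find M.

M = P⁻¹NT⁻¹ (apply P⁻¹ on the left and T⁻¹ on the right).
det P = -4, so P⁻¹ = [[-1/2, 1/2], [-1/4, 3/4]].
T has determinant 2; T⁻¹ = [[1, 0, 1], [15/2, 2, 8], [7/2, 1, 4]].
P⁻¹N = [[-15, -9, 23], [23, -15, 25]].
M = (P⁻¹N)T⁻¹ = [[-2, 5, 5], [-2, -5, 3]].

M = [[-2, 5, 5], [-2, -5, 3]]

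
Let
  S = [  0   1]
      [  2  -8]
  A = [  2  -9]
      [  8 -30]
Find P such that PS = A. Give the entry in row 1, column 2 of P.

1

Since S sits to the right of P, P = AS⁻¹.
S has determinant -2; S⁻¹ = [[4, 1/2], [1, 0]].
P = AS⁻¹ = [[2, -9], [8, -30]] · [[4, 1/2], [1, 0]] = [[-1, 1], [2, 4]].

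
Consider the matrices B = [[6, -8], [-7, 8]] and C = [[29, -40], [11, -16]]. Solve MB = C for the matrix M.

Right-multiplying both sides by B⁻¹ gives M = CB⁻¹.
B has determinant -8; B⁻¹ = [[-1, -1], [-7/8, -3/4]].
M = CB⁻¹ = [[29, -40], [11, -16]] · [[-1, -1], [-7/8, -3/4]] = [[6, 1], [3, 1]].

M = [[6, 1], [3, 1]]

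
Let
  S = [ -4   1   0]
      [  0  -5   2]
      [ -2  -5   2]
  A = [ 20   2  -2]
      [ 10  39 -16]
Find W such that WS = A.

W = [[-3, 3, -4], [-1, -5, -3]]

S is on the right of W, so right-multiply by S⁻¹: W = AS⁻¹.
det S = -4; the adjugate gives S⁻¹ = [[0, 1/2, -1/2], [1, 2, -2], [5/2, 11/2, -5]].
W = AS⁻¹ = [[20, 2, -2], [10, 39, -16]] · [[0, 1/2, -1/2], [1, 2, -2], [5/2, 11/2, -5]] = [[-3, 3, -4], [-1, -5, -3]].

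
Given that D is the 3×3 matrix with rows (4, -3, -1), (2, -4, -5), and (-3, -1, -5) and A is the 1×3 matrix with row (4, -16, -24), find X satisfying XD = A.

X = [[4, 0, 4]]

Since D sits to the right of X, X = AD⁻¹.
det D = -1, so D⁻¹ = [[-15, 14, -11], [-25, 23, -18], [14, -13, 10]].
X = AD⁻¹ = [[4, -16, -24]] · [[-15, 14, -11], [-25, 23, -18], [14, -13, 10]] = [[4, 0, 4]].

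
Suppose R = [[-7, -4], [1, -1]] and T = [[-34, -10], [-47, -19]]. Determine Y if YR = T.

Y = [[4, -6], [6, -5]]

R is on the right of Y, so right-multiply by R⁻¹: Y = TR⁻¹.
R has determinant 11; R⁻¹ = [[-1/11, 4/11], [-1/11, -7/11]].
Y = TR⁻¹ = [[-34, -10], [-47, -19]] · [[-1/11, 4/11], [-1/11, -7/11]] = [[4, -6], [6, -5]].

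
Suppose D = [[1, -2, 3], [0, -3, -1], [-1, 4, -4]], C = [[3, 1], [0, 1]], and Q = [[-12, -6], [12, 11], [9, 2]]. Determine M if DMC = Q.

Isolating M: multiply by D⁻¹ from the left and C⁻¹ from the right, so M = D⁻¹QC⁻¹.
det D = 5, so D⁻¹ = [[16/5, 4/5, 11/5], [1/5, -1/5, 1/5], [-3/5, -2/5, -3/5]].
det C = 3, so C⁻¹ = [[1/3, -1/3], [0, 1]].
D⁻¹Q = [[-9, -6], [-3, -3], [-3, -2]].
M = (D⁻¹Q)C⁻¹ = [[-3, -3], [-1, -2], [-1, -1]].

M = [[-3, -3], [-1, -2], [-1, -1]]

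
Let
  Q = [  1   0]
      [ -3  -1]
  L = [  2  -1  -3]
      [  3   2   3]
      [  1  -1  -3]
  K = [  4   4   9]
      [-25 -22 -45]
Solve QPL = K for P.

Isolating P: multiply by Q⁻¹ from the left and L⁻¹ from the right, so P = Q⁻¹KL⁻¹.
Q has determinant -1; Q⁻¹ = [[1, 0], [-3, -1]].
det L = -3, so L⁻¹ = [[1, 0, -1], [-4, 1, 5], [5/3, -1/3, -7/3]].
Q⁻¹K = [[4, 4, 9], [13, 10, 18]].
P = (Q⁻¹K)L⁻¹ = [[3, 1, -5], [3, 4, -5]].

P = [[3, 1, -5], [3, 4, -5]]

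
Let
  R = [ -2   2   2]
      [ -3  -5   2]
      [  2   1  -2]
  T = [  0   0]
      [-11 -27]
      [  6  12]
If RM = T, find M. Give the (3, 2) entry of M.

-5

Left-multiplying both sides by R⁻¹ gives M = R⁻¹T.
R has determinant -6; R⁻¹ = [[-4/3, -1, -7/3], [1/3, 0, 1/3], [-7/6, -1, -8/3]].
M = R⁻¹T = [[-4/3, -1, -7/3], [1/3, 0, 1/3], [-7/6, -1, -8/3]] · [[0, 0], [-11, -27], [6, 12]] = [[-3, -1], [2, 4], [-5, -5]].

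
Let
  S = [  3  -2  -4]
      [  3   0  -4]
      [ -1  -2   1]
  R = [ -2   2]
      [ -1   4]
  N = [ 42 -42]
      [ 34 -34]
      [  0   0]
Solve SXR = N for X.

X = [[1, 0], [2, 0], [5, 0]]

Left-multiply by S⁻¹ and right-multiply by R⁻¹: X = S⁻¹NR⁻¹.
S has determinant -2; S⁻¹ = [[4, -5, -4], [-1/2, 1/2, 0], [3, -4, -3]].
det R = -6; the adjugate gives R⁻¹ = [[-2/3, 1/3], [-1/6, 1/3]].
S⁻¹N = [[-2, 2], [-4, 4], [-10, 10]].
X = (S⁻¹N)R⁻¹ = [[1, 0], [2, 0], [5, 0]].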